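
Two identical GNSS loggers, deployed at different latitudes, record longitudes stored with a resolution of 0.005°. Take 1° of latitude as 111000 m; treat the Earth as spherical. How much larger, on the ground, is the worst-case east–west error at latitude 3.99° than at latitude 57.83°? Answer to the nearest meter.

With a 0.005° grid the true value lies within half a step, ±0.005°/2 = ±0.0025°, of the stored one.
Error at 3.99° = 0.0025° × 111000 × cos 3.99° ≈ 277.5 × 0.9976 = 276.83 m.
Error at 57.83° = 0.0025° × 111000 × cos 57.83° ≈ 277.5 × 0.5324 = 147.75 m.
Difference: 276.83 − 147.75 = 129.08 m.

129 meters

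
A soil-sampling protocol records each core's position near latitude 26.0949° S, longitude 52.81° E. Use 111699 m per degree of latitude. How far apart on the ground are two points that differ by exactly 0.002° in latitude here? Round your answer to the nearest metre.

0.002° × 111699 m/° = 223.398 m.

223 metres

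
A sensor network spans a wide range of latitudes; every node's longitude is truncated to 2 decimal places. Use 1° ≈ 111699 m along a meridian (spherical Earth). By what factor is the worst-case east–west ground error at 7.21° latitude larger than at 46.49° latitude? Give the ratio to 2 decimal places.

1.44

Truncating at 2 decimal places can drop up to a full unit in the last place, so the longitude may be off by as much as 0.01°.
Error at 7.21° = 0.01° × 111699 × cos 7.21° ≈ 1117 × 0.9921 = 1108.2 m.
Error at 46.49° = 0.01° × 111699 × cos 46.49° ≈ 1117 × 0.6885 = 769.03 m.
Ratio: 1108.2 / 769.03 = cos 7.21° / cos 46.49° ≈ 1.4410.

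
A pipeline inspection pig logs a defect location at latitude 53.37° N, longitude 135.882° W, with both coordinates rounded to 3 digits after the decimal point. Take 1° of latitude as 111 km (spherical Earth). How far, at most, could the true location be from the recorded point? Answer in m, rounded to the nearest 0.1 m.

Rounding to 3 decimal places leaves each coordinate within ±0.0005° of the true value.
Latitude error → 0.0005 × 111000 = 55.5 m along the meridian.
E–W at 53.37°: 0.0005° × 111000 × cos 53.37° = 0.0005 × 111000 × 0.5966 ≈ 33.1138 m.
Worst case both components are at the extreme and orthogonal: √(55.5² + 33.1138²) ≈ 64.628 m.

64.6 m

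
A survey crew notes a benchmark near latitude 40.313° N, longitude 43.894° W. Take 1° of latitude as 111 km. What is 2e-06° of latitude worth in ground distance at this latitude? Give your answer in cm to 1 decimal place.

Along a meridian 2e-06° is 2e-06 × 111000 = 0.222 m.
That is 0.222 m = 22.2 cm.

22.2 cm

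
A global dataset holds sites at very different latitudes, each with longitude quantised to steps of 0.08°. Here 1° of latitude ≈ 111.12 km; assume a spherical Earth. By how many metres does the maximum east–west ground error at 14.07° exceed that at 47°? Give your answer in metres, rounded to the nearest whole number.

With a 0.08° grid the true value lies within half a step, ±0.08°/2 = ±0.04°, of the stored one.
Error at 14.07° = 0.04° × 111120 × cos 14.07° ≈ 4444.8 × 0.9700 = 4311.5 m.
Error at 47° = 0.04° × 111120 × cos 47° ≈ 4444.8 × 0.6820 = 3031.3 m.
Difference: 4311.5 − 3031.3 = 1280.1 m.

1280 metres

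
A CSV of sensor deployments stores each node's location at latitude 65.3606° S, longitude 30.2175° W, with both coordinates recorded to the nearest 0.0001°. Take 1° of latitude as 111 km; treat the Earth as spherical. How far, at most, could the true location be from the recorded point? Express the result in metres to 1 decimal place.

6.0 metres

Rounding to 4 decimal places leaves each coordinate within ±5e-05° of the true value.
Latitude error → 5e-05 × 111000 = 5.55 m along the meridian.
E–W at 65.3606°: 5e-05° × 111000 × cos 65.3606° = 5e-05 × 111000 × 0.4169 ≈ 2.31383 m.
The two errors are perpendicular, so the maximum displacement is √(5.55² + 2.31383²) ≈ 6.01301 m.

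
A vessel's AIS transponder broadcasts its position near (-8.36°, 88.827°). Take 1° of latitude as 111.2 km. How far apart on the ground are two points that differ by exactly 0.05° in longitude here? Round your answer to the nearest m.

5501 m

At 8.36° a degree of longitude is 111200 × cos 8.36° ≈ 110018 m, so 0.05° corresponds to 5500.92 m.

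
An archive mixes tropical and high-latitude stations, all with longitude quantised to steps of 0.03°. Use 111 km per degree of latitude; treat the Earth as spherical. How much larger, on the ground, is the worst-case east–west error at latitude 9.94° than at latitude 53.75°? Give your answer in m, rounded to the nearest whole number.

655 m

With a 0.03° grid the true value lies within half a step, ±0.03°/2 = ±0.015°, of the stored one.
At 9.94°: 0.015° × 111000 × cos 9.94° = 0.015 × 111000 × 0.9850 ≈ 1640 m.
Error at 53.75° = 0.015° × 111000 × cos 53.75° ≈ 1665 × 0.5913 = 984.53 m.
Difference: 1640 − 984.53 = 655.48 m.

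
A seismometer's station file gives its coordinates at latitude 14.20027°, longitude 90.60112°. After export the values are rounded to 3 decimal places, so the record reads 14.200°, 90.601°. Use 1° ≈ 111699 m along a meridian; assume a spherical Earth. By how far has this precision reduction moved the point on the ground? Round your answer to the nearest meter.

33 meters

Δlat = 14.20027 − 14.200 = +0.00027°; Δlon = 90.60112 − 90.601 = +0.00012°.
North–south shift: 0.00027 × 111699 = 30.1587 m.
East–west at this latitude: 0.00012° × 111699 × cos 14.2° ≈ 0.00012 × 108286 = 12.9943 m.
Hypotenuse of the two orthogonal shifts: √(30.1587² + 12.9943²) = 32.839 m.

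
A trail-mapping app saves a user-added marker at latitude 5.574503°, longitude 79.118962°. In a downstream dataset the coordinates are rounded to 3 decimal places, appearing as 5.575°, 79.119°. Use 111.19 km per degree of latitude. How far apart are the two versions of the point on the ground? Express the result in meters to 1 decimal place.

55.4 meters

Δlat = 5.574503 − 5.575 = -0.000497°; Δlon = 79.118962 − 79.119 = -0.000038°.
N–S: -0.000497° × 111190 m/° = -55.2614 m.
East–west at this latitude: -0.000038° × 111190 × cos 5.575° ≈ -0.000038 × 110664 = -4.20523 m.
Hypotenuse of the two orthogonal shifts: √(55.2614² + 4.20523²) = 55.4212 m.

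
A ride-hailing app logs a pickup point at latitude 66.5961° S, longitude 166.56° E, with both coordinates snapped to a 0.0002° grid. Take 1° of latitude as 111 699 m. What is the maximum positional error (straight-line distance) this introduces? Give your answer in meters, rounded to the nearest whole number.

12 meters

With a 0.0002° grid the true value lies within half a step, ±0.0002°/2 = ±0.0001°, of the stored one.
N–S: 0.0001° × 111699 m/° = 11.1699 m.
E–W at 66.5961°: 0.0001° × 111699 × cos 66.5961° = 0.0001 × 111699 × 0.3972 ≈ 4.4368 m.
Worst case both components are at the extreme and orthogonal: √(11.1699² + 4.4368²) ≈ 12.0188 m.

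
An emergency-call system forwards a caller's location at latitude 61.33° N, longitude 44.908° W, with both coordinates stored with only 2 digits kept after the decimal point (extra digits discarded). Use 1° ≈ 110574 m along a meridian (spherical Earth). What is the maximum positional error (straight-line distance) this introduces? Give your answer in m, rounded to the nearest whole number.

1226 m

Truncating at 2 decimal places can drop up to a full unit in the last place, so each coordinate may be off by as much as 0.01°.
Latitude error → 0.01 × 110574 = 1105.74 m along the meridian.
Longitude error → 0.01 × 110574 × cos 61.33° = 0.01 × 110574 × 0.4798 ≈ 530.494 m.
Combining orthogonally: (1105.74² + 530.494²)^½ ≈ 1226.41 m.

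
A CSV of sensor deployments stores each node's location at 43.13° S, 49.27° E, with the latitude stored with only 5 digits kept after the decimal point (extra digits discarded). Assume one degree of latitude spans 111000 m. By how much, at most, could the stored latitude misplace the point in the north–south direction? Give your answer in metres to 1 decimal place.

Truncating at 5 decimal places can drop up to a full unit in the last place, so the latitude may be off by as much as 1e-05°.
Along the meridian that is 1e-05° × 111000 m/° = 1.11 m.

1.1 metres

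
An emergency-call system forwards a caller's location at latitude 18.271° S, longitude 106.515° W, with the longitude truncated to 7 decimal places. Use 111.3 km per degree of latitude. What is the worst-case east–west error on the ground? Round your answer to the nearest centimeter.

1 centimeters

Truncating at 7 decimal places can drop up to a full unit in the last place, so the longitude may be off by as much as 1e-07°.
Parallels shrink by cos φ, so at 18.271° a degree of longitude is 111300 × 0.9496 ≈ 105689 m.
East–west error: 1e-07° × 105689 m/° ≈ 0.0105689 m.
That is 0.0105689 m = 1.0569 cm.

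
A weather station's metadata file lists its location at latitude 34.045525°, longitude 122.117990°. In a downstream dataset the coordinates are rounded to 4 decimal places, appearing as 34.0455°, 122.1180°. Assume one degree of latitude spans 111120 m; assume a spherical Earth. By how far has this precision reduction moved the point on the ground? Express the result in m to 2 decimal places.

The latitude changed by +0.000025° and the longitude by -0.000010°.
North–south shift: 0.000025 × 111120 = 2.778 m.
East–west at this latitude: -0.000010° × 111120 × cos 34.0455° ≈ -0.000010 × 92073.3 = -0.920733 m.
Combined displacement = (2.778² + 0.920733²)^½ ≈ 2.92661 m.

2.93 m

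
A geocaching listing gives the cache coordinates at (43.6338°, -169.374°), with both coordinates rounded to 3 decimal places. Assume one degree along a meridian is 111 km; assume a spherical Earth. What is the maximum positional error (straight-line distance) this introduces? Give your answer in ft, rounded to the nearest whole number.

225 ft

Rounding to 3 decimal places leaves each coordinate within ±0.0005° of the true value.
Latitude error → 0.0005 × 111000 = 55.5 m along the meridian.
East–west component at 43.6338°: 0.0005° × 111000 × cos 43.6338° ≈ 0.0005 × 80337.9 ≈ 40.169 m.
Combining orthogonally: (55.5² + 40.169²)^½ ≈ 68.5113 m.
Converting: 68.5113 m × 3.2808 ft/m ≈ 224.77 ft.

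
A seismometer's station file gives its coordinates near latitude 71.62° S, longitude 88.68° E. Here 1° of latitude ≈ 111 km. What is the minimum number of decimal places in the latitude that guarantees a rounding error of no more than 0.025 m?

One degree of latitude covers 111000 m.
N decimal places → at most half a unit in the last place, 0.5 × 10⁻ᴺ° = 111000/2 × 10⁻ᴺ m.
Setting 55500 × 10⁻ᴺ ≤ 0.025 gives 10ᴺ ≥ 2.22e+06, i.e. N ≥ 6.35.
So 7 decimal places suffice (0.00555 m); 6 would allow up to 0.0555 m.

7 decimal places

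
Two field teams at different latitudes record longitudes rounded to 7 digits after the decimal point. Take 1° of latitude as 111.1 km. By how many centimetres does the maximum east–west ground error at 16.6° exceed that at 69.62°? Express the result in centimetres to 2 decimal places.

Rounding to 7 decimal places leaves the longitude within ±5e-08° of the true value.
Error at 16.6° = 5e-08° × 111100 × cos 16.6° ≈ 0.005555 × 0.9583 = 0.0053235 m.
Error at 69.62° = 5e-08° × 111100 × cos 69.62° ≈ 0.005555 × 0.3482 = 0.0019345 m.
Difference: 0.0053235 − 0.0019345 = 0.003389 m.
That is 0.00338898 m = 0.3389 cm.

0.34 centimetres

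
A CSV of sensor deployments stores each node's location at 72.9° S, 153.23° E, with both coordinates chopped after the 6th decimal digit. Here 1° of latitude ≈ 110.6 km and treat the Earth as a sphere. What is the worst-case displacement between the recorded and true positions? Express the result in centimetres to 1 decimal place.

Truncating at 6 decimal places can drop up to a full unit in the last place, so each coordinate may be off by as much as 1e-06°.
Latitude error → 1e-06 × 110600 = 0.1106 m along the meridian.
Longitude error → 1e-06 × 110600 × cos 72.9° = 1e-06 × 110600 × 0.2940 ≈ 0.0325209 m.
The two errors are perpendicular, so the maximum displacement is √(0.1106² + 0.0325209²) ≈ 0.115282 m.
That is 0.115282 m = 11.528 cm.

11.5 centimetres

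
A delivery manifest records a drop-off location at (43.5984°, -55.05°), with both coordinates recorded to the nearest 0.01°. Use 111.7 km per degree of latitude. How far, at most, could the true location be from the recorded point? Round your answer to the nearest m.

Rounding to 2 decimal places leaves each coordinate within ±0.005° of the true value.
North–south component: 0.005° × 111700 = 558.5 m.
Longitude error → 0.005 × 111700 × cos 43.5984° = 0.005 × 111700 × 0.7242 ≈ 404.461 m.
Combining orthogonally: (558.5² + 404.461²)^½ ≈ 689.573 m.

690 m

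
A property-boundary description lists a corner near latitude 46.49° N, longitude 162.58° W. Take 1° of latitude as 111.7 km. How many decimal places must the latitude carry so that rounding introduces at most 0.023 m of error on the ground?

One degree of latitude covers 111700 m.
With N decimal places the half-ulp bound is 0.5·10⁻ᴺ°, or 0.5·10⁻ᴺ × 111700 m on the ground.
Setting 55850 × 10⁻ᴺ ≤ 0.023 gives 10ᴺ ≥ 2.428e+06, i.e. N ≥ 6.39.
At 6 places the error can reach 0.0558 m, but 7 places keeps it to 0.00558 m.

7 decimal places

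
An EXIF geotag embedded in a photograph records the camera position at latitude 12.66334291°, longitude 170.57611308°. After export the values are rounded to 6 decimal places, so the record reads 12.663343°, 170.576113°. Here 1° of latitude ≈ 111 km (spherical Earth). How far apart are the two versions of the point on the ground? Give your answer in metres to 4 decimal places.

The latitude changed by -0.00000009° and the longitude by +0.00000008°.
North–south shift: -0.00000009 × 111000 = -0.00999 m.
East–west at this latitude: 0.00000008° × 111000 × cos 12.6633° ≈ 0.00000008 × 108300 = 0.00866399 m.
Hypotenuse of the two orthogonal shifts: √(0.00999² + 0.00866399²) = 0.0132236 m.

0.0132 metres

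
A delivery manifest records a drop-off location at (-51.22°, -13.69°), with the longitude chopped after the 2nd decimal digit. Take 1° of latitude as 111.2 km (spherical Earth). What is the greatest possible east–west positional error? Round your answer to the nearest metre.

696 metres

Truncating at 2 decimal places can drop up to a full unit in the last place, so the longitude may be off by as much as 0.01°.
At latitude 51.22° a degree of longitude spans 111200 m × cos 51.22° = 111200 × 0.6263 ≈ 69648.1 m.
So at most 0.01° × 69648.1 ≈ 696.481 m east–west.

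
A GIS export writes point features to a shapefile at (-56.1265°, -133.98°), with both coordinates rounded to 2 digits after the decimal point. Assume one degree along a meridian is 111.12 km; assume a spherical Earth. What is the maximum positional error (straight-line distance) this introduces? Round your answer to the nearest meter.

636 meters

Rounding to 2 decimal places leaves each coordinate within ±0.005° of the true value.
North–south component: 0.005° × 111120 = 555.6 m.
E–W at 56.1265°: 0.005° × 111120 × cos 56.1265° = 0.005 × 111120 × 0.5574 ≈ 309.67 m.
The two errors are perpendicular, so the maximum displacement is √(555.6² + 309.67²) ≈ 636.071 m.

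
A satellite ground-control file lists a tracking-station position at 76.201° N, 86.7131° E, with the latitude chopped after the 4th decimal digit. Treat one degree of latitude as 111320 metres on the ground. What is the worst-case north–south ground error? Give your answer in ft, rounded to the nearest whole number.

Truncating at 4 decimal places can drop up to a full unit in the last place, so the latitude may be off by as much as 0.0001°.
North–south distance: 0.0001° × 111320 m/° = 11.132 m.
In feet: 11.132 m ÷ 0.3048 ≈ 36.522 ft.

37 ft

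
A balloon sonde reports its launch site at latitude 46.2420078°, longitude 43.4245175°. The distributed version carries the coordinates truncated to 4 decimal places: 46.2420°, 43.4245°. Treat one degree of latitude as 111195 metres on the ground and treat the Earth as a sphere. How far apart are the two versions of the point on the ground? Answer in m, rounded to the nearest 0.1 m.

The latitude changed by +0.0000078° and the longitude by +0.0000175°.
N–S: 0.0000078° × 111195 m/° = 0.867321 m.
East–west at this latitude: 0.0000175° × 111195 × cos 46.242° ≈ 0.0000175 × 76904 = 1.34582 m.
Combined displacement = (0.867321² + 1.34582²)^½ ≈ 1.60109 m.

1.6 m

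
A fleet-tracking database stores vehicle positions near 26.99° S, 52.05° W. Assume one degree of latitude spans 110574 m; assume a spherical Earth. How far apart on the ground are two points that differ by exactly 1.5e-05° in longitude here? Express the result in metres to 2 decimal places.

1.5e-05° of longitude at 26.99° is 1.5e-05 × 110574 × cos 26.99° ≈ 1.5e-05 × 98530.9 = 1.47796 m.

1.48 metres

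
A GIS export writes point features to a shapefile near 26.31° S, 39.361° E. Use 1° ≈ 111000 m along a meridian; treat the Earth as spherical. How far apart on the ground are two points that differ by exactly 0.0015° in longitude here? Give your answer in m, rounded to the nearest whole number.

One degree of longitude here spans 111000 × cos 26.31° = 111000 × 0.8964 ≈ 99501.4 m; 0.0015° of that is 149.252 m.

149 m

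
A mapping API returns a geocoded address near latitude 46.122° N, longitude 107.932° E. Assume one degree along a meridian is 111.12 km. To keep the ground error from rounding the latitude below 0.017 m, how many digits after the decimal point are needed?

7 decimal places

One degree of latitude covers 111120 m.
With N decimal places the half-ulp bound is 0.5·10⁻ᴺ°, or 0.5·10⁻ᴺ × 111120 m on the ground.
Setting 55560 × 10⁻ᴺ ≤ 0.017 gives 10ᴺ ≥ 3.268e+06, i.e. N ≥ 6.51.
N = 6 would give 0.0556 m (too coarse); N = 7 gives 0.00556 m ≤ 0.017 m.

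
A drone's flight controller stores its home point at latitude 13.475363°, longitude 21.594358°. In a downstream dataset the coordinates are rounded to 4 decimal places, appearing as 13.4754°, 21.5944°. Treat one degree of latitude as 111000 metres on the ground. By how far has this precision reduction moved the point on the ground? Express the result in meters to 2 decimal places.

6.12 meters

The latitude changed by -0.000037° and the longitude by -0.000042°.
North–south shift: -0.000037 × 111000 = -4.107 m.
East–west at this latitude: -0.000042° × 111000 × cos 13.4754° ≈ -0.000042 × 107944 = -4.53366 m.
Combined displacement = (4.107² + 4.53366²)^½ ≈ 6.11731 m.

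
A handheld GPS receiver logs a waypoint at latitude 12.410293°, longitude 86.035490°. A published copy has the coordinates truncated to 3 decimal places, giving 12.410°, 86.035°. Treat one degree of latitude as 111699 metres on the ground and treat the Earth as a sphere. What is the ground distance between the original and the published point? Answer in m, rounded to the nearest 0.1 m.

62.7 m

The latitude changed by +0.000293° and the longitude by +0.000490°.
N–S: 0.000293° × 111699 m/° = 32.7278 m.
E–W at 12.41°: 0.000490° × 111699 × cos 12.41° = 0.000490 × 111699 × 0.9766 ≈ 53.4537 m.
Combined displacement = (32.7278² + 53.4537²)^½ ≈ 62.677 m.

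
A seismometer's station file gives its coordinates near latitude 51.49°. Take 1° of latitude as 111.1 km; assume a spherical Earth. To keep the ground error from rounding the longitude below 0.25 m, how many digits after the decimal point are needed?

6 decimal places

At 51.49° one degree of longitude covers 111100 × cos 51.49° ≈ 111100 × 0.6227 ≈ 69176.6 m.
N decimal places → at most half a unit in the last place, 0.5 × 10⁻ᴺ° = 69176.6/2 × 10⁻ᴺ m.
Need 0.5 × 69176.6 × 10⁻ᴺ ≤ 0.25 → 10⁻ᴺ ≤ 7.228e-06, so N ≥ 5.14.
N = 5 would give 0.346 m (too coarse); N = 6 gives 0.0346 m ≤ 0.25 m.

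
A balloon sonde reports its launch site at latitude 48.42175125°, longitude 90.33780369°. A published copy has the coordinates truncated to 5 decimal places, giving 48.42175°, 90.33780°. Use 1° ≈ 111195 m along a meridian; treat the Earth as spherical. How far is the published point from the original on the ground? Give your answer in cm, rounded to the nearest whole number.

Δlat = 48.42175125 − 48.42175 = +0.00000125°; Δlon = 90.33780369 − 90.33780 = +0.00000369°.
North–south shift: 0.00000125 × 111195 = 0.138994 m.
East–west at this latitude: 0.00000369° × 111195 × cos 48.4218° ≈ 0.00000369 × 73793.7 = 0.272299 m.
Combined displacement = (0.138994² + 0.272299²)^½ ≈ 0.305722 m.
That is 0.305722 m = 30.572 cm.

31 cm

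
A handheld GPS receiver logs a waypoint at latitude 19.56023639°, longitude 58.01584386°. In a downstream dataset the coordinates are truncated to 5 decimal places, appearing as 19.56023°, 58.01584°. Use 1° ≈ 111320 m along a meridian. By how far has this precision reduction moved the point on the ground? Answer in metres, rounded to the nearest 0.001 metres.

Δlat = 19.56023639 − 19.56023 = +0.00000639°; Δlon = 58.01584386 − 58.01584 = +0.00000386°.
N–S: 0.00000639° × 111320 m/° = 0.711335 m.
E–W at 19.5602°: 0.00000386° × 111320 × cos 19.5602° = 0.00000386 × 111320 × 0.9423 ≈ 0.404898 m.
Distance: √(0.711335² + 0.404898²) ≈ 0.818498 m.

0.818 metres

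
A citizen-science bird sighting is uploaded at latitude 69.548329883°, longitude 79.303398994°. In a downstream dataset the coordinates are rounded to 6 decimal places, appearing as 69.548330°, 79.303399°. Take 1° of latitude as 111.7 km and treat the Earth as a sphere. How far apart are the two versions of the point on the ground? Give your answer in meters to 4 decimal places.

0.0131 meters

Δlat = 69.548329883 − 69.548330 = -0.000000117°; Δlon = 79.303398994 − 79.303399 = -0.000000006°.
N–S: -0.000000117° × 111700 m/° = -0.0130689 m.
East–west at this latitude: -0.000000006° × 111700 × cos 69.5483° ≈ -0.000000006 × 39029.9 = -0.000234179 m.
Distance: √(0.0130689² + 0.000234179²) ≈ 0.013071 m.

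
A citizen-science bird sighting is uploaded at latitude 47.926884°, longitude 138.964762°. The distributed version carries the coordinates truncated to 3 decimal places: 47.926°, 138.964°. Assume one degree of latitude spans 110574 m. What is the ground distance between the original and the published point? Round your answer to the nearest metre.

Δlat = 47.926884 − 47.926 = +0.000884°; Δlon = 138.964762 − 138.964 = +0.000762°.
N–S: 0.000884° × 110574 m/° = 97.7474 m.
East–west at this latitude: 0.000762° × 110574 × cos 47.926° ≈ 0.000762 × 74094.5 = 56.46 m.
Combined displacement = (97.7474² + 56.46²)^½ ≈ 112.882 m.

113 metres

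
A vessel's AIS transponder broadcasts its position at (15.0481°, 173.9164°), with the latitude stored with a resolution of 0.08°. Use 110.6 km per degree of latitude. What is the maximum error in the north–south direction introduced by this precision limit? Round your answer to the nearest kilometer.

With a 0.08° grid the true value lies within half a step, ±0.08°/2 = ±0.04°, of the stored one.
North–south distance: 0.04° × 110600 m/° = 4424 m.
That is 4424 m = 4.424 km.

4 kilometers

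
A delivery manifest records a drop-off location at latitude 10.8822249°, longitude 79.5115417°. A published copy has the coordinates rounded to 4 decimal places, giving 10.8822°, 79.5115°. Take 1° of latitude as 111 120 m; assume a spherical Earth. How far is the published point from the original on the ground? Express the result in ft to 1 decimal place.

17.5 ft

The latitude changed by +0.0000249° and the longitude by +0.0000417°.
N–S: 0.0000249° × 111120 m/° = 2.76689 m.
East–west at this latitude: 0.0000417° × 111120 × cos 10.8822° ≈ 0.0000417 × 109122 = 4.55038 m.
Hypotenuse of the two orthogonal shifts: √(2.76689² + 4.55038²) = 5.32556 m.
Converting: 5.32556 m × 3.2808 ft/m ≈ 17.472 ft.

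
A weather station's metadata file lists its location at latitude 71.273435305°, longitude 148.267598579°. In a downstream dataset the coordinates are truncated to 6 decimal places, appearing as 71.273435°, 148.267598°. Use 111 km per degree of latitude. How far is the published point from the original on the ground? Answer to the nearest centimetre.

The latitude changed by +0.000000305° and the longitude by +0.000000579°.
North–south shift: 0.000000305 × 111000 = 0.033855 m.
E–W at 71.2734°: 0.000000579° × 111000 × cos 71.2734° = 0.000000579 × 111000 × 0.3211 ≈ 0.0206337 m.
Combined displacement = (0.033855² + 0.0206337²)^½ ≈ 0.0396473 m.
That is 0.0396473 m = 3.9647 cm.

4 centimetres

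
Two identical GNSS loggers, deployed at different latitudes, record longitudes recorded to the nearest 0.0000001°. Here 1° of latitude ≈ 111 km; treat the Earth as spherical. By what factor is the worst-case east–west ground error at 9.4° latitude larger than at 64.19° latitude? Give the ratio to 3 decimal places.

Rounding to 7 decimal places leaves the longitude within ±5e-08° of the true value.
At 9.4°: 5e-08° × 111000 × cos 9.4° = 5e-08 × 111000 × 0.9866 ≈ 0.0054755 m.
At 64.19°: 5e-08° × 111000 × cos 64.19° = 5e-08 × 111000 × 0.4354 ≈ 0.0024164 m.
Ratio: 0.0054755 / 0.0024164 = cos 9.4° / cos 64.19° ≈ 2.2660.

2.266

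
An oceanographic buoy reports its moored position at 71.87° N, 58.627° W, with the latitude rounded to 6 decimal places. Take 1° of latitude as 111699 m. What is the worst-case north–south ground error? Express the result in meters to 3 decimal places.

Rounding to 6 decimal places leaves the latitude within ±5e-07° of the true value.
North–south distance: 5e-07° × 111699 m/° = 0.0558495 m.

0.056 meters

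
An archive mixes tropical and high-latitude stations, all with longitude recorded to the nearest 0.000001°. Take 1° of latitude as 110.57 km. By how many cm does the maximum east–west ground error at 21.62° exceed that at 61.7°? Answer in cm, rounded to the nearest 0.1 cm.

Rounding to 6 decimal places leaves the longitude within ±5e-07° of the true value.
At 21.62°: 5e-07° × 110570 × cos 21.62° = 5e-07 × 110570 × 0.9296 ≈ 0.051396 m.
At 61.7°: 5e-07° × 110570 × cos 61.7° = 5e-07 × 110570 × 0.4741 ≈ 0.02621 m.
Difference: 0.051396 − 0.02621 = 0.025186 m.
That is 0.0251856 m = 2.5186 cm.

2.5 cm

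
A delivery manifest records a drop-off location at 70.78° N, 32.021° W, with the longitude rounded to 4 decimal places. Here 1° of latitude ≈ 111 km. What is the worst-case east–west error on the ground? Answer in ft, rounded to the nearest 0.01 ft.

5.99 ft

Rounding to 4 decimal places leaves the longitude within ±5e-05° of the true value.
Parallels shrink by cos φ, so at 70.78° a degree of longitude is 111000 × 0.3292 ≈ 36540.8 m.
East–west error: 5e-05° × 36540.8 m/° ≈ 1.82704 m.
In feet: 1.82704 m ÷ 0.3048 ≈ 5.9942 ft.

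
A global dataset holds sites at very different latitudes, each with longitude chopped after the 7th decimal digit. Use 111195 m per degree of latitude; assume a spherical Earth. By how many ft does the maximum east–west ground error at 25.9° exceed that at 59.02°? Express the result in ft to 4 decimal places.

0.0140 ft

Truncating at 7 decimal places can drop up to a full unit in the last place, so the longitude may be off by as much as 1e-07°.
Error at 25.9° = 1e-07° × 111195 × cos 25.9° ≈ 0.011119 × 0.8996 = 0.010003 m.
Error at 59.02° = 1e-07° × 111195 × cos 59.02° ≈ 0.011119 × 0.5147 = 0.0057236 m.
Difference: 0.010003 − 0.0057236 = 0.004279 m.
In feet: 0.00427899 m ÷ 0.3048 ≈ 0.014039 ft.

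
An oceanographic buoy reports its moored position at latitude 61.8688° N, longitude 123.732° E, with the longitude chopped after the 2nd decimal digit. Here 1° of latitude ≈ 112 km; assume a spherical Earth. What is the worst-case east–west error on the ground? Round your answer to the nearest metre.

Truncating at 2 decimal places can drop up to a full unit in the last place, so the longitude may be off by as much as 0.01°.
At latitude 61.8688° a degree of longitude spans 112000 m × cos 61.8688° = 112000 × 0.4715 ≈ 52807.1 m.
East–west error: 0.01° × 52807.1 m/° ≈ 528.071 m.

528 metres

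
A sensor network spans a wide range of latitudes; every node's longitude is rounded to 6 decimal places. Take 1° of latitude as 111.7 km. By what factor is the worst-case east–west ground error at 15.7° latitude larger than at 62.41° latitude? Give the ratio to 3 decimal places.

Rounding to 6 decimal places leaves the longitude within ±5e-07° of the true value.
At 15.7°: 5e-07° × 111700 × cos 15.7° = 5e-07 × 111700 × 0.9627 ≈ 0.053766 m.
Error at 62.41° = 5e-07° × 111700 × cos 62.41° ≈ 0.05585 × 0.4631 = 0.025866 m.
The ratio reduces to cos 15.7° / cos 62.41° = 0.9627/0.4631 ≈ 2.0786.

2.079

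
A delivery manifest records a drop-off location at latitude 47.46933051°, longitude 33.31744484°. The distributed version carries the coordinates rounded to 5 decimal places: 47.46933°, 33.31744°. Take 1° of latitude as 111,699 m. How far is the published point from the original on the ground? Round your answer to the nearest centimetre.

Δlat = 47.46933051 − 47.46933 = +0.00000051°; Δlon = 33.31744484 − 33.31744 = +0.00000484°.
North–south shift: 0.00000051 × 111699 = 0.0569665 m.
East–west at this latitude: 0.00000484° × 111699 × cos 47.4693° ≈ 0.00000484 × 75506.8 = 0.365453 m.
Distance: √(0.0569665² + 0.365453²) ≈ 0.369866 m.
That is 0.369866 m = 36.987 cm.

37 centimetres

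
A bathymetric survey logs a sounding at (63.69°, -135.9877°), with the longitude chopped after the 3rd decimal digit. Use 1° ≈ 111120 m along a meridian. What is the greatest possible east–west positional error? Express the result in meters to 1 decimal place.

49.3 meters

Truncating at 3 decimal places can drop up to a full unit in the last place, so the longitude may be off by as much as 0.001°.
One degree of longitude at 63.69° is 111120 × cos 63.69° ≈ 111120 × 0.4432 = 49251.5 m.
Maximum E–W displacement: 0.001 × 49251.5 = 49.2515 m.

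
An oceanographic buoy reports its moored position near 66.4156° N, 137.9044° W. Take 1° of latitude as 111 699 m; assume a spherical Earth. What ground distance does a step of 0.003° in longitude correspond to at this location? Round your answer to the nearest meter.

134 meters

One degree of longitude here spans 111699 × cos 66.4156° = 111699 × 0.4001 ≈ 44690.7 m; 0.003° of that is 134.072 m.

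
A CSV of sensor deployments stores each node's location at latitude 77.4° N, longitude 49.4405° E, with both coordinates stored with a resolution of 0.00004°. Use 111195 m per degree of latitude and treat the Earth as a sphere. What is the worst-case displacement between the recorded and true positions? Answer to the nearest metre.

With a 0.00004° grid the true value lies within half a step, ±0.00004°/2 = ±2e-05°, of the stored one.
N–S: 2e-05° × 111195 m/° = 2.2239 m.
E–W at 77.4°: 2e-05° × 111195 × cos 77.4° = 2e-05 × 111195 × 0.2181 ≈ 0.485129 m.
The two errors are perpendicular, so the maximum displacement is √(2.2239² + 0.485129²) ≈ 2.2762 m.

2 metres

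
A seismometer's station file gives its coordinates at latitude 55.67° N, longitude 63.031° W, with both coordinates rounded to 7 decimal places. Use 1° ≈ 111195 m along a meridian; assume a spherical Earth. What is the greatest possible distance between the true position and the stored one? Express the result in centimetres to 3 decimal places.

Rounding to 7 decimal places leaves each coordinate within ±5e-08° of the true value.
Latitude error → 5e-08 × 111195 = 0.00555975 m along the meridian.
E–W at 55.67°: 5e-08° × 111195 × cos 55.67° = 5e-08 × 111195 × 0.5640 ≈ 0.00313547 m.
Worst case both components are at the extreme and orthogonal: √(0.00555975² + 0.00313547²) ≈ 0.00638294 m.
That is 0.00638294 m = 0.63829 cm.

0.638 centimetres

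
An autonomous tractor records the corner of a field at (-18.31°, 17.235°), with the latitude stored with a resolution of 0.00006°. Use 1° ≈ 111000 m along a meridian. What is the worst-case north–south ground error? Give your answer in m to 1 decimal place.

3.3 m

With a 0.00006° grid the true value lies within half a step, ±0.00006°/2 = ±3e-05°, of the stored one.
So the N–S error is at most 3e-05 × 111000 = 3.33 m.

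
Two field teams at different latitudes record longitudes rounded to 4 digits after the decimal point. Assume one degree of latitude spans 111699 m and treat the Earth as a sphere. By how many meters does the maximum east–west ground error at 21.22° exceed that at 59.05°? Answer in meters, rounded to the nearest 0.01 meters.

2.33 meters

Rounding to 4 decimal places leaves the longitude within ±5e-05° of the true value.
Error at 21.22° = 5e-05° × 111699 × cos 21.22° ≈ 5.585 × 0.9322 = 5.2063 m.
Error at 59.05° = 5e-05° × 111699 × cos 59.05° ≈ 5.585 × 0.5143 = 2.8723 m.
So the lower-latitude error exceeds the higher by 5.2063 − 2.8723 = 2.334 m.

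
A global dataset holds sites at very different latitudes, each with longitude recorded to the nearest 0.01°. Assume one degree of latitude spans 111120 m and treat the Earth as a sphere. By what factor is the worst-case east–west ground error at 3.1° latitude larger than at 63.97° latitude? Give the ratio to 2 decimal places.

Rounding to 2 decimal places leaves the longitude within ±0.005° of the true value.
At 3.1°: 0.005° × 111120 × cos 3.1° = 0.005 × 111120 × 0.9985 ≈ 554.79 m.
At 63.97°: 0.005° × 111120 × cos 63.97° = 0.005 × 111120 × 0.4388 ≈ 243.82 m.
The ratio reduces to cos 3.1° / cos 63.97° = 0.9985/0.4388 ≈ 2.2754.

2.28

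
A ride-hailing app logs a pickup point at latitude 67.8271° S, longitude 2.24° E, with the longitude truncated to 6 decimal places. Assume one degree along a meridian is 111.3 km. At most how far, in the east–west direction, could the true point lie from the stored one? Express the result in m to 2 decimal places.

0.04 m

Truncating at 6 decimal places can drop up to a full unit in the last place, so the longitude may be off by as much as 1e-06°.
One degree of longitude at 67.8271° is 111300 × cos 67.8271° ≈ 111300 × 0.3774 = 42004.9 m.
So at most 1e-06° × 42004.9 ≈ 0.0420049 m east–west.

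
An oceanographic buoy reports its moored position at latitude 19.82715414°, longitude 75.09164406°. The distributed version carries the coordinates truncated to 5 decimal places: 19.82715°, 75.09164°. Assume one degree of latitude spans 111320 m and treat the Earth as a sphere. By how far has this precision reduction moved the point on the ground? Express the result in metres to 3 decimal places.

Δlat = 19.82715414 − 19.82715 = +0.00000414°; Δlon = 75.09164406 − 75.09164 = +0.00000406°.
North–south shift: 0.00000414 × 111320 = 0.460865 m.
East–west at this latitude: 0.00000406° × 111320 × cos 19.8271° ≈ 0.00000406 × 104721 = 0.425167 m.
Distance: √(0.460865² + 0.425167²) ≈ 0.627027 m.

0.627 metres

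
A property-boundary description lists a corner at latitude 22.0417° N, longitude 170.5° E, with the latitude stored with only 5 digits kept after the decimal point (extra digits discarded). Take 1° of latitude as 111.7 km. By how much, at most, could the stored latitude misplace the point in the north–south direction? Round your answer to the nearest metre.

1 metres

Truncating at 5 decimal places can drop up to a full unit in the last place, so the latitude may be off by as much as 1e-05°.
Along the meridian that is 1e-05° × 111700 m/° = 1.117 m.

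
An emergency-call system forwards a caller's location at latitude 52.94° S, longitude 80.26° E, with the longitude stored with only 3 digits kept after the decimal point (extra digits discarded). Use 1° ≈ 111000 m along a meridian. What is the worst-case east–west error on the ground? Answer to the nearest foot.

219 feet

Truncating at 3 decimal places can drop up to a full unit in the last place, so the longitude may be off by as much as 0.001°.
At latitude 52.94° a degree of longitude spans 111000 m × cos 52.94° = 111000 × 0.6027 ≈ 66894.3 m.
East–west error: 0.001° × 66894.3 m/° ≈ 66.8943 m.
In feet: 66.8943 m ÷ 0.3048 ≈ 219.47 ft.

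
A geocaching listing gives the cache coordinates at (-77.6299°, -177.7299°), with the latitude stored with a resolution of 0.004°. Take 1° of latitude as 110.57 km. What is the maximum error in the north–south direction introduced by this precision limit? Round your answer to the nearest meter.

221 meters

With a 0.004° grid the true value lies within half a step, ±0.004°/2 = ±0.002°, of the stored one.
So the N–S error is at most 0.002 × 110570 = 221.14 m.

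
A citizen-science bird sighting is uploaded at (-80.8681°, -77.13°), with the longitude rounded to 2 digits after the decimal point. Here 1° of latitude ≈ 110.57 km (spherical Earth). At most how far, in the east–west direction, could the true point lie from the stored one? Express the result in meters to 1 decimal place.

87.7 meters

Rounding to 2 decimal places leaves the longitude within ±0.005° of the true value.
Parallels shrink by cos φ, so at 80.8681° a degree of longitude is 110570 × 0.1587 ≈ 17548.3 m.
East–west error: 0.005° × 17548.3 m/° ≈ 87.7416 m.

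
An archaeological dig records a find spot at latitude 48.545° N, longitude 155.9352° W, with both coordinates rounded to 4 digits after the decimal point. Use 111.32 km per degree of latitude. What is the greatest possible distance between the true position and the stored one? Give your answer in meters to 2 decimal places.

Rounding to 4 decimal places leaves each coordinate within ±5e-05° of the true value.
Latitude error → 5e-05 × 111320 = 5.566 m along the meridian.
East–west component at 48.545°: 5e-05° × 111320 × cos 48.545° ≈ 5e-05 × 73697.4 ≈ 3.68487 m.
Worst case both components are at the extreme and orthogonal: √(5.566² + 3.68487²) ≈ 6.67522 m.

6.68 meters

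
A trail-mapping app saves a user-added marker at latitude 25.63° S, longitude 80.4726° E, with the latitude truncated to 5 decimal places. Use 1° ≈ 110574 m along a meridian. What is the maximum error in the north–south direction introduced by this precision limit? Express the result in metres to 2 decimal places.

Truncating at 5 decimal places can drop up to a full unit in the last place, so the latitude may be off by as much as 1e-05°.
So the N–S error is at most 1e-05 × 110574 = 1.10574 m.

1.11 metres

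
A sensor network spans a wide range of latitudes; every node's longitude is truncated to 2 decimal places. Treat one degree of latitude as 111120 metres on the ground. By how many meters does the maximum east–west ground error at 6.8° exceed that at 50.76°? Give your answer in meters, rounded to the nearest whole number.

Truncating at 2 decimal places can drop up to a full unit in the last place, so the longitude may be off by as much as 0.01°.
At 6.8°: 0.01° × 111120 × cos 6.8° = 0.01 × 111120 × 0.9930 ≈ 1103.4 m.
At 50.76°: 0.01° × 111120 × cos 50.76° = 0.01 × 111120 × 0.6326 ≈ 702.91 m.
So the lower-latitude error exceeds the higher by 1103.4 − 702.91 = 400.47 m.

400 meters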